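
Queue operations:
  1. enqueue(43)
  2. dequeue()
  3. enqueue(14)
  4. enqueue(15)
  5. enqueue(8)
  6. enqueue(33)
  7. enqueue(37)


enqueue(43) -> [43]
dequeue()->43, []
enqueue(14) -> [14]
enqueue(15) -> [14, 15]
enqueue(8) -> [14, 15, 8]
enqueue(33) -> [14, 15, 8, 33]
enqueue(37) -> [14, 15, 8, 33, 37]

Final queue: [14, 15, 8, 33, 37]


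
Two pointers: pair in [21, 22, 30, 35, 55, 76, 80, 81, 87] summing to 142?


lo=0(21)+hi=8(87)=108
lo=1(22)+hi=8(87)=109
lo=2(30)+hi=8(87)=117
lo=3(35)+hi=8(87)=122
lo=4(55)+hi=8(87)=142

Yes: 55+87=142


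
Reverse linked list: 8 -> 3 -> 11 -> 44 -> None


Step 1: curr=8, set curr.next=prev(None) | reversed so far: 8
Step 2: curr=3, set curr.next=prev(8) | reversed so far: 3 -> 8
Step 3: curr=11, set curr.next=prev(3) | reversed so far: 11 -> 3 -> 8
Step 4: curr=44, set curr.next=prev(11) | reversed so far: 44 -> 11 -> 3 -> 8

44 -> 11 -> 3 -> 8 -> None


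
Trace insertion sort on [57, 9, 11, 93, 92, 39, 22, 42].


Initial: [57, 9, 11, 93, 92, 39, 22, 42]
Insert 9: [9, 57, 11, 93, 92, 39, 22, 42]
Insert 11: [9, 11, 57, 93, 92, 39, 22, 42]
Insert 93: [9, 11, 57, 93, 92, 39, 22, 42]
Insert 92: [9, 11, 57, 92, 93, 39, 22, 42]
Insert 39: [9, 11, 39, 57, 92, 93, 22, 42]
Insert 22: [9, 11, 22, 39, 57, 92, 93, 42]
Insert 42: [9, 11, 22, 39, 42, 57, 92, 93]

Sorted: [9, 11, 22, 39, 42, 57, 92, 93]


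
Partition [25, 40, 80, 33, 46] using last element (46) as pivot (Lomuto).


Pivot: 46
  25 <= 46: advance i (no swap)
  40 <= 46: advance i (no swap)
  33 <= 46: swap -> [25, 40, 33, 80, 46]
Place pivot at 3: [25, 40, 33, 46, 80]

Partitioned: [25, 40, 33, 46, 80]


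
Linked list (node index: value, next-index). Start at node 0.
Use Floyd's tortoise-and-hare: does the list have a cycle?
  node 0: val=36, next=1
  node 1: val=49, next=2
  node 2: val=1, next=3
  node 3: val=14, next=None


Floyd's tortoise (slow, +1) and hare (fast, +2):
  init: slow=0, fast=0
  step 1: slow=1, fast=2
  step 2: fast 2->3->None, no cycle

Cycle: no


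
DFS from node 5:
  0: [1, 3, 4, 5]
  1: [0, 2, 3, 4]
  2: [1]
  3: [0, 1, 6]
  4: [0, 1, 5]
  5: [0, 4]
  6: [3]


Visit 5, push [4, 0]
Visit 0, push [4, 3, 1]
Visit 1, push [4, 3, 2]
Visit 2, push []
Visit 3, push [6]
Visit 6, push []
Visit 4, push []

DFS order: [5, 0, 1, 2, 3, 6, 4]


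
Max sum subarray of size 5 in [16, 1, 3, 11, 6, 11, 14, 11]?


[0:5]: 37
[1:6]: 32
[2:7]: 45
[3:8]: 53

Max: 53 at [3:8]


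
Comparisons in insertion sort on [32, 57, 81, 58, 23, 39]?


Algorithm: insertion sort
Input: [32, 57, 81, 58, 23, 39]
Sorted: [23, 32, 39, 57, 58, 81]

12


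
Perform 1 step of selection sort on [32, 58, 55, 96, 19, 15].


Initial: [32, 58, 55, 96, 19, 15]
Step 1: min=15 at 5
  Swap: [15, 58, 55, 96, 19, 32]

After 1 step: [15, 58, 55, 96, 19, 32]


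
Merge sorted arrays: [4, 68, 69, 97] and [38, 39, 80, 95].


Take 4 from A
Take 38 from B
Take 39 from B
Take 68 from A
Take 69 from A
Take 80 from B
Take 95 from B

Merged: [4, 38, 39, 68, 69, 80, 95, 97]


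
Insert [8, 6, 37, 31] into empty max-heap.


Insert 8: [8]
Insert 6: [8, 6]
Insert 37: [37, 6, 8]
Insert 31: [37, 31, 8, 6]

Final heap: [37, 31, 8, 6]


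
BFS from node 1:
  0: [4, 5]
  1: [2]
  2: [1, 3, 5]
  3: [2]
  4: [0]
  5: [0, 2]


Visit 1, enqueue [2]
Visit 2, enqueue [3, 5]
Visit 3, enqueue []
Visit 5, enqueue [0]
Visit 0, enqueue [4]
Visit 4, enqueue []

BFS order: [1, 2, 3, 5, 0, 4]


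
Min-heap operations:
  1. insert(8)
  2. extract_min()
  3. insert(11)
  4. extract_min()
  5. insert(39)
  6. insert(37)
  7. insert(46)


insert(8) -> [8]
extract_min()->8, []
insert(11) -> [11]
extract_min()->11, []
insert(39) -> [39]
insert(37) -> [37, 39]
insert(46) -> [37, 39, 46]

Final heap: [37, 39, 46]


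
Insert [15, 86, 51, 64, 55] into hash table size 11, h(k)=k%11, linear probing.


Insert 15: h=4 -> slot 4
Insert 86: h=9 -> slot 9
Insert 51: h=7 -> slot 7
Insert 64: h=9, 1 probes -> slot 10
Insert 55: h=0 -> slot 0

Table: [55, None, None, None, 15, None, None, 51, None, 86, 64]


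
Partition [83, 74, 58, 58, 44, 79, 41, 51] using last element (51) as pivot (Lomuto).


Pivot: 51
  44 <= 51: swap -> [44, 74, 58, 58, 83, 79, 41, 51]
  41 <= 51: swap -> [44, 41, 58, 58, 83, 79, 74, 51]
Place pivot at 2: [44, 41, 51, 58, 83, 79, 74, 58]

Partitioned: [44, 41, 51, 58, 83, 79, 74, 58]


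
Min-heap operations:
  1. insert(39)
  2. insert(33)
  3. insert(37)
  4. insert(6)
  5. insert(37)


insert(39) -> [39]
insert(33) -> [33, 39]
insert(37) -> [33, 39, 37]
insert(6) -> [6, 33, 37, 39]
insert(37) -> [6, 33, 37, 39, 37]

Final heap: [6, 33, 37, 39, 37]


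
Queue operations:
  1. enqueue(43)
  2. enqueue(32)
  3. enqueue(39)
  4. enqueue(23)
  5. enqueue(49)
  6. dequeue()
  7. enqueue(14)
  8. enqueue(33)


enqueue(43) -> [43]
enqueue(32) -> [43, 32]
enqueue(39) -> [43, 32, 39]
enqueue(23) -> [43, 32, 39, 23]
enqueue(49) -> [43, 32, 39, 23, 49]
dequeue()->43, [32, 39, 23, 49]
enqueue(14) -> [32, 39, 23, 49, 14]
enqueue(33) -> [32, 39, 23, 49, 14, 33]

Final queue: [32, 39, 23, 49, 14, 33]


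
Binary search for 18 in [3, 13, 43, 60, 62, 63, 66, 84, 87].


Step 1: lo=0, hi=8, mid=4, val=62
Step 2: lo=0, hi=3, mid=1, val=13
Step 3: lo=2, hi=3, mid=2, val=43

Not found


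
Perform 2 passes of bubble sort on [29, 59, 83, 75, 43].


Initial: [29, 59, 83, 75, 43]
Pass 1: [29, 59, 75, 43, 83] (2 swaps)
Pass 2: [29, 59, 43, 75, 83] (1 swaps)

After 2 passes: [29, 59, 43, 75, 83]


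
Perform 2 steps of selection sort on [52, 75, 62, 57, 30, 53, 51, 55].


Initial: [52, 75, 62, 57, 30, 53, 51, 55]
Step 1: min=30 at 4
  Swap: [30, 75, 62, 57, 52, 53, 51, 55]
Step 2: min=51 at 6
  Swap: [30, 51, 62, 57, 52, 53, 75, 55]

After 2 steps: [30, 51, 62, 57, 52, 53, 75, 55]


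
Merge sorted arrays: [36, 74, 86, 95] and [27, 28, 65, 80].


Take 27 from B
Take 28 from B
Take 36 from A
Take 65 from B
Take 74 from A
Take 80 from B

Merged: [27, 28, 36, 65, 74, 80, 86, 95]


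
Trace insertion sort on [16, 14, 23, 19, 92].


Initial: [16, 14, 23, 19, 92]
Insert 14: [14, 16, 23, 19, 92]
Insert 23: [14, 16, 23, 19, 92]
Insert 19: [14, 16, 19, 23, 92]
Insert 92: [14, 16, 19, 23, 92]

Sorted: [14, 16, 19, 23, 92]


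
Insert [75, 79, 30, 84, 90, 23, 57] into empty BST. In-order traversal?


Insert 75: root
Insert 79: R from 75
Insert 30: L from 75
Insert 84: R from 75 -> R from 79
Insert 90: R from 75 -> R from 79 -> R from 84
Insert 23: L from 75 -> L from 30
Insert 57: L from 75 -> R from 30

In-order: [23, 30, 57, 75, 79, 84, 90]


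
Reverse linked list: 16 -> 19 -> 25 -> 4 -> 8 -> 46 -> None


Step 1: curr=16, set curr.next=prev(None) | reversed so far: 16
Step 2: curr=19, set curr.next=prev(16) | reversed so far: 19 -> 16
Step 3: curr=25, set curr.next=prev(19) | reversed so far: 25 -> 19 -> 16
Step 4: curr=4, set curr.next=prev(25) | reversed so far: 4 -> 25 -> 19 -> 16
Step 5: curr=8, set curr.next=prev(4) | reversed so far: 8 -> 4 -> 25 -> 19 -> 16
Step 6: curr=46, set curr.next=prev(8) | reversed so far: 46 -> 8 -> 4 -> 25 -> 19 -> 16

46 -> 8 -> 4 -> 25 -> 19 -> 16 -> None


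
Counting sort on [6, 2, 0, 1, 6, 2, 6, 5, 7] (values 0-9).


Input: [6, 2, 0, 1, 6, 2, 6, 5, 7]
Counts: [1, 1, 2, 0, 0, 1, 3, 1, 0, 0]

Sorted: [0, 1, 2, 2, 5, 6, 6, 6, 7]


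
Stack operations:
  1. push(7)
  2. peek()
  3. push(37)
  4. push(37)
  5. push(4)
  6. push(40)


push(7) -> [7]
peek()->7
push(37) -> [7, 37]
push(37) -> [7, 37, 37]
push(4) -> [7, 37, 37, 4]
push(40) -> [7, 37, 37, 4, 40]

Final stack: [7, 37, 37, 4, 40]


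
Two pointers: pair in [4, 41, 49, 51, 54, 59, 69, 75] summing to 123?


lo=0(4)+hi=7(75)=79
lo=1(41)+hi=7(75)=116
lo=2(49)+hi=7(75)=124
lo=2(49)+hi=6(69)=118
lo=3(51)+hi=6(69)=120
lo=4(54)+hi=6(69)=123

Yes: 54+69=123


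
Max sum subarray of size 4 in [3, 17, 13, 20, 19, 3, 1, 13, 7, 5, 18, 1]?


[0:4]: 53
[1:5]: 69
[2:6]: 55
[3:7]: 43
[4:8]: 36
[5:9]: 24
[6:10]: 26
[7:11]: 43
[8:12]: 31

Max: 69 at [1:5]


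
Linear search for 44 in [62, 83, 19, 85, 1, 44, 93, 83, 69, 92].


i=0: 62!=44
i=1: 83!=44
i=2: 19!=44
i=3: 85!=44
i=4: 1!=44
i=5: 44==44 found!

Found at 5, 6 comps


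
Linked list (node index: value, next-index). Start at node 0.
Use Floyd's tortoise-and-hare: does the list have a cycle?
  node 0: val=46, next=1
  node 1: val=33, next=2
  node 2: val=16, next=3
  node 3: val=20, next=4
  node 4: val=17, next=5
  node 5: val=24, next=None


Floyd's tortoise (slow, +1) and hare (fast, +2):
  init: slow=0, fast=0
  step 1: slow=1, fast=2
  step 2: slow=2, fast=4
  step 3: fast 4->5->None, no cycle

Cycle: no


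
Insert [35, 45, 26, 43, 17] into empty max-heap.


Insert 35: [35]
Insert 45: [45, 35]
Insert 26: [45, 35, 26]
Insert 43: [45, 43, 26, 35]
Insert 17: [45, 43, 26, 35, 17]

Final heap: [45, 43, 26, 35, 17]


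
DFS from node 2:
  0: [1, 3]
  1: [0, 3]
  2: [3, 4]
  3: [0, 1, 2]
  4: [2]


Visit 2, push [4, 3]
Visit 3, push [1, 0]
Visit 0, push [1]
Visit 1, push []
Visit 4, push []

DFS order: [2, 3, 0, 1, 4]


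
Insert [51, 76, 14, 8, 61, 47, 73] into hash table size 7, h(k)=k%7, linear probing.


Insert 51: h=2 -> slot 2
Insert 76: h=6 -> slot 6
Insert 14: h=0 -> slot 0
Insert 8: h=1 -> slot 1
Insert 61: h=5 -> slot 5
Insert 47: h=5, 5 probes -> slot 3
Insert 73: h=3, 1 probes -> slot 4

Table: [14, 8, 51, 47, 73, 61, 76]


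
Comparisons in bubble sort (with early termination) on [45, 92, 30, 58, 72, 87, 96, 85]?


Algorithm: bubble sort (with early termination)
Input: [45, 92, 30, 58, 72, 87, 96, 85]
Sorted: [30, 45, 58, 72, 85, 87, 92, 96]

22


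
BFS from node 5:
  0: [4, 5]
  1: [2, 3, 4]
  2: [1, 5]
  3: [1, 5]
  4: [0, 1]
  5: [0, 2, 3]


Visit 5, enqueue [0, 2, 3]
Visit 0, enqueue [4]
Visit 2, enqueue [1]
Visit 3, enqueue []
Visit 4, enqueue []
Visit 1, enqueue []

BFS order: [5, 0, 2, 3, 4, 1]


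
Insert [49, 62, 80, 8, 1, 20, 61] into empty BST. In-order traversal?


Insert 49: root
Insert 62: R from 49
Insert 80: R from 49 -> R from 62
Insert 8: L from 49
Insert 1: L from 49 -> L from 8
Insert 20: L from 49 -> R from 8
Insert 61: R from 49 -> L from 62

In-order: [1, 8, 20, 49, 61, 62, 80]


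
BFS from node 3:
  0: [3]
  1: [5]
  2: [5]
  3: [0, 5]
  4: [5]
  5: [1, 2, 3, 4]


Visit 3, enqueue [0, 5]
Visit 0, enqueue []
Visit 5, enqueue [1, 2, 4]
Visit 1, enqueue []
Visit 2, enqueue []
Visit 4, enqueue []

BFS order: [3, 0, 5, 1, 2, 4]


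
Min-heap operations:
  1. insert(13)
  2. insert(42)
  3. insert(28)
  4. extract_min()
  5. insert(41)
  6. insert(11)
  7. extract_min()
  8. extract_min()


insert(13) -> [13]
insert(42) -> [13, 42]
insert(28) -> [13, 42, 28]
extract_min()->13, [28, 42]
insert(41) -> [28, 42, 41]
insert(11) -> [11, 28, 41, 42]
extract_min()->11, [28, 42, 41]
extract_min()->28, [41, 42]

Final heap: [41, 42]


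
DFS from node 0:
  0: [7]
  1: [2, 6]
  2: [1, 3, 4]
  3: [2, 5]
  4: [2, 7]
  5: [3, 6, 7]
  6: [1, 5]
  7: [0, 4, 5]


Visit 0, push [7]
Visit 7, push [5, 4]
Visit 4, push [2]
Visit 2, push [3, 1]
Visit 1, push [6]
Visit 6, push [5]
Visit 5, push [3]
Visit 3, push []

DFS order: [0, 7, 4, 2, 1, 6, 5, 3]


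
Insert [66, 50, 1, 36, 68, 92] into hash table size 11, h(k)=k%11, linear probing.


Insert 66: h=0 -> slot 0
Insert 50: h=6 -> slot 6
Insert 1: h=1 -> slot 1
Insert 36: h=3 -> slot 3
Insert 68: h=2 -> slot 2
Insert 92: h=4 -> slot 4

Table: [66, 1, 68, 36, 92, None, 50, None, None, None, None]


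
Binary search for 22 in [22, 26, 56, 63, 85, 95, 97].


Step 1: lo=0, hi=6, mid=3, val=63
Step 2: lo=0, hi=2, mid=1, val=26
Step 3: lo=0, hi=0, mid=0, val=22

Found at index 0


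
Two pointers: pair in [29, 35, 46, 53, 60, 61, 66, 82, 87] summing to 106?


lo=0(29)+hi=8(87)=116
lo=0(29)+hi=7(82)=111
lo=0(29)+hi=6(66)=95
lo=1(35)+hi=6(66)=101
lo=2(46)+hi=6(66)=112
lo=2(46)+hi=5(61)=107
lo=2(46)+hi=4(60)=106

Yes: 46+60=106


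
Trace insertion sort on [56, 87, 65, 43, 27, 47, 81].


Initial: [56, 87, 65, 43, 27, 47, 81]
Insert 87: [56, 87, 65, 43, 27, 47, 81]
Insert 65: [56, 65, 87, 43, 27, 47, 81]
Insert 43: [43, 56, 65, 87, 27, 47, 81]
Insert 27: [27, 43, 56, 65, 87, 47, 81]
Insert 47: [27, 43, 47, 56, 65, 87, 81]
Insert 81: [27, 43, 47, 56, 65, 81, 87]

Sorted: [27, 43, 47, 56, 65, 81, 87]


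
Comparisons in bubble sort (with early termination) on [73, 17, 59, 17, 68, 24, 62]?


Algorithm: bubble sort (with early termination)
Input: [73, 17, 59, 17, 68, 24, 62]
Sorted: [17, 17, 24, 59, 62, 68, 73]

18


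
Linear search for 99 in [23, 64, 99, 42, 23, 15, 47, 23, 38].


i=0: 23!=99
i=1: 64!=99
i=2: 99==99 found!

Found at 2, 3 comps


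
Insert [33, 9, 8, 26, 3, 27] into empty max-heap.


Insert 33: [33]
Insert 9: [33, 9]
Insert 8: [33, 9, 8]
Insert 26: [33, 26, 8, 9]
Insert 3: [33, 26, 8, 9, 3]
Insert 27: [33, 26, 27, 9, 3, 8]

Final heap: [33, 26, 27, 9, 3, 8]


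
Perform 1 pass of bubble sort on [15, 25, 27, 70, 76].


Initial: [15, 25, 27, 70, 76]
Pass 1: [15, 25, 27, 70, 76] (0 swaps)

After 1 pass: [15, 25, 27, 70, 76]


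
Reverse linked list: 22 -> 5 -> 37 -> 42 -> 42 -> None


Step 1: curr=22, set curr.next=prev(None) | reversed so far: 22
Step 2: curr=5, set curr.next=prev(22) | reversed so far: 5 -> 22
Step 3: curr=37, set curr.next=prev(5) | reversed so far: 37 -> 5 -> 22
Step 4: curr=42, set curr.next=prev(37) | reversed so far: 42 -> 37 -> 5 -> 22
Step 5: curr=42, set curr.next=prev(42) | reversed so far: 42 -> 42 -> 37 -> 5 -> 22

42 -> 42 -> 37 -> 5 -> 22 -> None


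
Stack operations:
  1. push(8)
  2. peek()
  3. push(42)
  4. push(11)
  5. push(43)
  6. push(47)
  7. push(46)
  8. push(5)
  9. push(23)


push(8) -> [8]
peek()->8
push(42) -> [8, 42]
push(11) -> [8, 42, 11]
push(43) -> [8, 42, 11, 43]
push(47) -> [8, 42, 11, 43, 47]
push(46) -> [8, 42, 11, 43, 47, 46]
push(5) -> [8, 42, 11, 43, 47, 46, 5]
push(23) -> [8, 42, 11, 43, 47, 46, 5, 23]

Final stack: [8, 42, 11, 43, 47, 46, 5, 23]


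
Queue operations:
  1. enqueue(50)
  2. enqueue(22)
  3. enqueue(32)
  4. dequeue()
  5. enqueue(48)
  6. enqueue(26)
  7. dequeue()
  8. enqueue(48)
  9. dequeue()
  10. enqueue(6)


enqueue(50) -> [50]
enqueue(22) -> [50, 22]
enqueue(32) -> [50, 22, 32]
dequeue()->50, [22, 32]
enqueue(48) -> [22, 32, 48]
enqueue(26) -> [22, 32, 48, 26]
dequeue()->22, [32, 48, 26]
enqueue(48) -> [32, 48, 26, 48]
dequeue()->32, [48, 26, 48]
enqueue(6) -> [48, 26, 48, 6]

Final queue: [48, 26, 48, 6]


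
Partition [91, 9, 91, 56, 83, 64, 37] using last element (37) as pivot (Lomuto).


Pivot: 37
  9 <= 37: swap -> [9, 91, 91, 56, 83, 64, 37]
Place pivot at 1: [9, 37, 91, 56, 83, 64, 91]

Partitioned: [9, 37, 91, 56, 83, 64, 91]


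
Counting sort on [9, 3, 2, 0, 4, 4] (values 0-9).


Input: [9, 3, 2, 0, 4, 4]
Counts: [1, 0, 1, 1, 2, 0, 0, 0, 0, 1]

Sorted: [0, 2, 3, 4, 4, 9]


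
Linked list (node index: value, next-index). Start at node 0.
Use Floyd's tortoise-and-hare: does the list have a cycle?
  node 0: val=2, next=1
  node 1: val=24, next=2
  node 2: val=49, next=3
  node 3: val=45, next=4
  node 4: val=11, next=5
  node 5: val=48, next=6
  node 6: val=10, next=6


Floyd's tortoise (slow, +1) and hare (fast, +2):
  init: slow=0, fast=0
  step 1: slow=1, fast=2
  step 2: slow=2, fast=4
  step 3: slow=3, fast=6
  step 4: slow=4, fast=6
  step 5: slow=5, fast=6
  step 6: slow=6, fast=6
  slow == fast at node 6: cycle detected

Cycle: yes


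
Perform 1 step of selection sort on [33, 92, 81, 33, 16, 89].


Initial: [33, 92, 81, 33, 16, 89]
Step 1: min=16 at 4
  Swap: [16, 92, 81, 33, 33, 89]

After 1 step: [16, 92, 81, 33, 33, 89]


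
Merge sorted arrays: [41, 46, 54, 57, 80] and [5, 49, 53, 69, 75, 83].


Take 5 from B
Take 41 from A
Take 46 from A
Take 49 from B
Take 53 from B
Take 54 from A
Take 57 from A
Take 69 from B
Take 75 from B
Take 80 from A

Merged: [5, 41, 46, 49, 53, 54, 57, 69, 75, 80, 83]


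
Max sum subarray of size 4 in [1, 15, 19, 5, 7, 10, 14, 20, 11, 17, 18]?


[0:4]: 40
[1:5]: 46
[2:6]: 41
[3:7]: 36
[4:8]: 51
[5:9]: 55
[6:10]: 62
[7:11]: 66

Max: 66 at [7:11]


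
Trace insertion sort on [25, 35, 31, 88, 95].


Initial: [25, 35, 31, 88, 95]
Insert 35: [25, 35, 31, 88, 95]
Insert 31: [25, 31, 35, 88, 95]
Insert 88: [25, 31, 35, 88, 95]
Insert 95: [25, 31, 35, 88, 95]

Sorted: [25, 31, 35, 88, 95]


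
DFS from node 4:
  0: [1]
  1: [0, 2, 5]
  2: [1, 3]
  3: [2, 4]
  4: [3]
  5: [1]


Visit 4, push [3]
Visit 3, push [2]
Visit 2, push [1]
Visit 1, push [5, 0]
Visit 0, push []
Visit 5, push []

DFS order: [4, 3, 2, 1, 0, 5]


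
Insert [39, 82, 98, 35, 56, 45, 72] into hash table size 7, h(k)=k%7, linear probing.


Insert 39: h=4 -> slot 4
Insert 82: h=5 -> slot 5
Insert 98: h=0 -> slot 0
Insert 35: h=0, 1 probes -> slot 1
Insert 56: h=0, 2 probes -> slot 2
Insert 45: h=3 -> slot 3
Insert 72: h=2, 4 probes -> slot 6

Table: [98, 35, 56, 45, 39, 82, 72]


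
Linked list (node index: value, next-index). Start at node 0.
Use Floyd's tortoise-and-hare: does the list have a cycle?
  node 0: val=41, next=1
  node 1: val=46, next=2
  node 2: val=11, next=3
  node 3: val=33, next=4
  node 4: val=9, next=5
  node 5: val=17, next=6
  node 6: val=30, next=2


Floyd's tortoise (slow, +1) and hare (fast, +2):
  init: slow=0, fast=0
  step 1: slow=1, fast=2
  step 2: slow=2, fast=4
  step 3: slow=3, fast=6
  step 4: slow=4, fast=3
  step 5: slow=5, fast=5
  slow == fast at node 5: cycle detected

Cycle: yes


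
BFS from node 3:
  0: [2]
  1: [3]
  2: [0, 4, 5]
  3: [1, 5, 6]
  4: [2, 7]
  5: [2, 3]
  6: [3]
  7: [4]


Visit 3, enqueue [1, 5, 6]
Visit 1, enqueue []
Visit 5, enqueue [2]
Visit 6, enqueue []
Visit 2, enqueue [0, 4]
Visit 0, enqueue []
Visit 4, enqueue [7]
Visit 7, enqueue []

BFS order: [3, 1, 5, 6, 2, 0, 4, 7]


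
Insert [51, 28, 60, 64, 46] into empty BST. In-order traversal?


Insert 51: root
Insert 28: L from 51
Insert 60: R from 51
Insert 64: R from 51 -> R from 60
Insert 46: L from 51 -> R from 28

In-order: [28, 46, 51, 60, 64]


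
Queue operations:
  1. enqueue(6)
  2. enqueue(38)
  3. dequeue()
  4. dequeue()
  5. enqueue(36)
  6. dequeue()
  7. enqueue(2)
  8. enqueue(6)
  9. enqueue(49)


enqueue(6) -> [6]
enqueue(38) -> [6, 38]
dequeue()->6, [38]
dequeue()->38, []
enqueue(36) -> [36]
dequeue()->36, []
enqueue(2) -> [2]
enqueue(6) -> [2, 6]
enqueue(49) -> [2, 6, 49]

Final queue: [2, 6, 49]


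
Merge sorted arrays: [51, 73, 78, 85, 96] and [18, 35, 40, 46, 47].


Take 18 from B
Take 35 from B
Take 40 from B
Take 46 from B
Take 47 from B

Merged: [18, 35, 40, 46, 47, 51, 73, 78, 85, 96]


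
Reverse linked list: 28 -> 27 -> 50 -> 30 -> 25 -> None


Step 1: curr=28, set curr.next=prev(None) | reversed so far: 28
Step 2: curr=27, set curr.next=prev(28) | reversed so far: 27 -> 28
Step 3: curr=50, set curr.next=prev(27) | reversed so far: 50 -> 27 -> 28
Step 4: curr=30, set curr.next=prev(50) | reversed so far: 30 -> 50 -> 27 -> 28
Step 5: curr=25, set curr.next=prev(30) | reversed so far: 25 -> 30 -> 50 -> 27 -> 28

25 -> 30 -> 50 -> 27 -> 28 -> None


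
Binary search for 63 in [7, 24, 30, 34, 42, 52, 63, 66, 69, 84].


Step 1: lo=0, hi=9, mid=4, val=42
Step 2: lo=5, hi=9, mid=7, val=66
Step 3: lo=5, hi=6, mid=5, val=52
Step 4: lo=6, hi=6, mid=6, val=63

Found at index 6


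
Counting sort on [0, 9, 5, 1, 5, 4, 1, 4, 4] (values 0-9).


Input: [0, 9, 5, 1, 5, 4, 1, 4, 4]
Counts: [1, 2, 0, 0, 3, 2, 0, 0, 0, 1]

Sorted: [0, 1, 1, 4, 4, 4, 5, 5, 9]


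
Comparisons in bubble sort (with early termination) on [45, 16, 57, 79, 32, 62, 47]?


Algorithm: bubble sort (with early termination)
Input: [45, 16, 57, 79, 32, 62, 47]
Sorted: [16, 32, 45, 47, 57, 62, 79]

18


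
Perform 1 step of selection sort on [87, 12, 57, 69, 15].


Initial: [87, 12, 57, 69, 15]
Step 1: min=12 at 1
  Swap: [12, 87, 57, 69, 15]

After 1 step: [12, 87, 57, 69, 15]


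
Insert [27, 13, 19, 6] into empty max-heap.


Insert 27: [27]
Insert 13: [27, 13]
Insert 19: [27, 13, 19]
Insert 6: [27, 13, 19, 6]

Final heap: [27, 13, 19, 6]


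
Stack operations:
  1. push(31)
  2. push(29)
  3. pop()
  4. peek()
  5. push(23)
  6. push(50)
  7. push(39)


push(31) -> [31]
push(29) -> [31, 29]
pop()->29, [31]
peek()->31
push(23) -> [31, 23]
push(50) -> [31, 23, 50]
push(39) -> [31, 23, 50, 39]

Final stack: [31, 23, 50, 39]


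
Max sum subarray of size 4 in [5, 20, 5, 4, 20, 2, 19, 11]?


[0:4]: 34
[1:5]: 49
[2:6]: 31
[3:7]: 45
[4:8]: 52

Max: 52 at [4:8]


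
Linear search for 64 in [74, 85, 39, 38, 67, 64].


i=0: 74!=64
i=1: 85!=64
i=2: 39!=64
i=3: 38!=64
i=4: 67!=64
i=5: 64==64 found!

Found at 5, 6 comps


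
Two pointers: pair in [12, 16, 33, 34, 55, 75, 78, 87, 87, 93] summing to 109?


lo=0(12)+hi=9(93)=105
lo=1(16)+hi=9(93)=109

Yes: 16+93=109


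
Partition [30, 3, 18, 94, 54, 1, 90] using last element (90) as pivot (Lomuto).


Pivot: 90
  30 <= 90: advance i (no swap)
  3 <= 90: advance i (no swap)
  18 <= 90: advance i (no swap)
  54 <= 90: swap -> [30, 3, 18, 54, 94, 1, 90]
  1 <= 90: swap -> [30, 3, 18, 54, 1, 94, 90]
Place pivot at 5: [30, 3, 18, 54, 1, 90, 94]

Partitioned: [30, 3, 18, 54, 1, 90, 94]


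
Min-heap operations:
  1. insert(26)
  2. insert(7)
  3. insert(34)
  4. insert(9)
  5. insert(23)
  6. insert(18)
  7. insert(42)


insert(26) -> [26]
insert(7) -> [7, 26]
insert(34) -> [7, 26, 34]
insert(9) -> [7, 9, 34, 26]
insert(23) -> [7, 9, 34, 26, 23]
insert(18) -> [7, 9, 18, 26, 23, 34]
insert(42) -> [7, 9, 18, 26, 23, 34, 42]

Final heap: [7, 9, 18, 26, 23, 34, 42]


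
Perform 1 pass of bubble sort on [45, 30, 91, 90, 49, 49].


Initial: [45, 30, 91, 90, 49, 49]
Pass 1: [30, 45, 90, 49, 49, 91] (4 swaps)

After 1 pass: [30, 45, 90, 49, 49, 91]


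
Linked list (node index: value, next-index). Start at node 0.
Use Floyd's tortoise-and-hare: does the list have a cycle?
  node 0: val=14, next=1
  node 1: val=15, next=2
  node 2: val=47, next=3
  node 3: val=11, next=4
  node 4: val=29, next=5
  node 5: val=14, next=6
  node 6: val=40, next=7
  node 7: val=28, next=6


Floyd's tortoise (slow, +1) and hare (fast, +2):
  init: slow=0, fast=0
  step 1: slow=1, fast=2
  step 2: slow=2, fast=4
  step 3: slow=3, fast=6
  step 4: slow=4, fast=6
  step 5: slow=5, fast=6
  step 6: slow=6, fast=6
  slow == fast at node 6: cycle detected

Cycle: yes


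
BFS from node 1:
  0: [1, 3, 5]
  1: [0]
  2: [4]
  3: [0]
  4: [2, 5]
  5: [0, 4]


Visit 1, enqueue [0]
Visit 0, enqueue [3, 5]
Visit 3, enqueue []
Visit 5, enqueue [4]
Visit 4, enqueue [2]
Visit 2, enqueue []

BFS order: [1, 0, 3, 5, 4, 2]


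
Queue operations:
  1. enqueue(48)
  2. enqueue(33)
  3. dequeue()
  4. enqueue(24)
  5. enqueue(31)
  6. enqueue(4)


enqueue(48) -> [48]
enqueue(33) -> [48, 33]
dequeue()->48, [33]
enqueue(24) -> [33, 24]
enqueue(31) -> [33, 24, 31]
enqueue(4) -> [33, 24, 31, 4]

Final queue: [33, 24, 31, 4]


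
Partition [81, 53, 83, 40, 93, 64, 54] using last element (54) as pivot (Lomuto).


Pivot: 54
  53 <= 54: swap -> [53, 81, 83, 40, 93, 64, 54]
  40 <= 54: swap -> [53, 40, 83, 81, 93, 64, 54]
Place pivot at 2: [53, 40, 54, 81, 93, 64, 83]

Partitioned: [53, 40, 54, 81, 93, 64, 83]


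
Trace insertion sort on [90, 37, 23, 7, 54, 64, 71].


Initial: [90, 37, 23, 7, 54, 64, 71]
Insert 37: [37, 90, 23, 7, 54, 64, 71]
Insert 23: [23, 37, 90, 7, 54, 64, 71]
Insert 7: [7, 23, 37, 90, 54, 64, 71]
Insert 54: [7, 23, 37, 54, 90, 64, 71]
Insert 64: [7, 23, 37, 54, 64, 90, 71]
Insert 71: [7, 23, 37, 54, 64, 71, 90]

Sorted: [7, 23, 37, 54, 64, 71, 90]


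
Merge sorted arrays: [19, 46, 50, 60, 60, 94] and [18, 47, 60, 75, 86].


Take 18 from B
Take 19 from A
Take 46 from A
Take 47 from B
Take 50 from A
Take 60 from A
Take 60 from A
Take 60 from B
Take 75 from B
Take 86 from B

Merged: [18, 19, 46, 47, 50, 60, 60, 60, 75, 86, 94]


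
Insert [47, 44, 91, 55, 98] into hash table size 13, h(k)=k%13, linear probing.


Insert 47: h=8 -> slot 8
Insert 44: h=5 -> slot 5
Insert 91: h=0 -> slot 0
Insert 55: h=3 -> slot 3
Insert 98: h=7 -> slot 7

Table: [91, None, None, 55, None, 44, None, 98, 47, None, None, None, None]


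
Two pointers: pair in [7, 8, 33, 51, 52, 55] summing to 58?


lo=0(7)+hi=5(55)=62
lo=0(7)+hi=4(52)=59
lo=0(7)+hi=3(51)=58

Yes: 7+51=58


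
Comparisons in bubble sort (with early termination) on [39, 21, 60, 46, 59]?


Algorithm: bubble sort (with early termination)
Input: [39, 21, 60, 46, 59]
Sorted: [21, 39, 46, 59, 60]

7


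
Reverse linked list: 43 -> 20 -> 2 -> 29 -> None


Step 1: curr=43, set curr.next=prev(None) | reversed so far: 43
Step 2: curr=20, set curr.next=prev(43) | reversed so far: 20 -> 43
Step 3: curr=2, set curr.next=prev(20) | reversed so far: 2 -> 20 -> 43
Step 4: curr=29, set curr.next=prev(2) | reversed so far: 29 -> 2 -> 20 -> 43

29 -> 2 -> 20 -> 43 -> None


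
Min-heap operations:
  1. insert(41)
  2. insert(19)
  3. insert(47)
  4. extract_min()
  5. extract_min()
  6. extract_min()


insert(41) -> [41]
insert(19) -> [19, 41]
insert(47) -> [19, 41, 47]
extract_min()->19, [41, 47]
extract_min()->41, [47]
extract_min()->47, []

Final heap: []


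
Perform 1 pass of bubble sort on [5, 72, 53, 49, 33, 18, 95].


Initial: [5, 72, 53, 49, 33, 18, 95]
Pass 1: [5, 53, 49, 33, 18, 72, 95] (4 swaps)

After 1 pass: [5, 53, 49, 33, 18, 72, 95]


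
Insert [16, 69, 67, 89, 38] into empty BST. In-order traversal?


Insert 16: root
Insert 69: R from 16
Insert 67: R from 16 -> L from 69
Insert 89: R from 16 -> R from 69
Insert 38: R from 16 -> L from 69 -> L from 67

In-order: [16, 38, 67, 69, 89]


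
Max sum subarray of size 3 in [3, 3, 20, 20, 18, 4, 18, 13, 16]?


[0:3]: 26
[1:4]: 43
[2:5]: 58
[3:6]: 42
[4:7]: 40
[5:8]: 35
[6:9]: 47

Max: 58 at [2:5]


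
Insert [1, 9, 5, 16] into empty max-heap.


Insert 1: [1]
Insert 9: [9, 1]
Insert 5: [9, 1, 5]
Insert 16: [16, 9, 5, 1]

Final heap: [16, 9, 5, 1]


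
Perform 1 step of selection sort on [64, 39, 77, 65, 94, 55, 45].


Initial: [64, 39, 77, 65, 94, 55, 45]
Step 1: min=39 at 1
  Swap: [39, 64, 77, 65, 94, 55, 45]

After 1 step: [39, 64, 77, 65, 94, 55, 45]


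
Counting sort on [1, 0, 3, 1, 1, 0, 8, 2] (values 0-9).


Input: [1, 0, 3, 1, 1, 0, 8, 2]
Counts: [2, 3, 1, 1, 0, 0, 0, 0, 1, 0]

Sorted: [0, 0, 1, 1, 1, 2, 3, 8]


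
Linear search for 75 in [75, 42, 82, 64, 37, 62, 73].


i=0: 75==75 found!

Found at 0, 1 comps


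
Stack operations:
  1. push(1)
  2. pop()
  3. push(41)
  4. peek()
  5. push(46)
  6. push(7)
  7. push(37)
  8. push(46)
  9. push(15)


push(1) -> [1]
pop()->1, []
push(41) -> [41]
peek()->41
push(46) -> [41, 46]
push(7) -> [41, 46, 7]
push(37) -> [41, 46, 7, 37]
push(46) -> [41, 46, 7, 37, 46]
push(15) -> [41, 46, 7, 37, 46, 15]

Final stack: [41, 46, 7, 37, 46, 15]


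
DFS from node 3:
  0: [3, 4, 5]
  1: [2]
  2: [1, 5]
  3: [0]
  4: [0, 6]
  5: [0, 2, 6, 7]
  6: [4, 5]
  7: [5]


Visit 3, push [0]
Visit 0, push [5, 4]
Visit 4, push [6]
Visit 6, push [5]
Visit 5, push [7, 2]
Visit 2, push [1]
Visit 1, push []
Visit 7, push []

DFS order: [3, 0, 4, 6, 5, 2, 1, 7]


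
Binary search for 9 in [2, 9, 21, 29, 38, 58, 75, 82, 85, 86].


Step 1: lo=0, hi=9, mid=4, val=38
Step 2: lo=0, hi=3, mid=1, val=9

Found at index 1


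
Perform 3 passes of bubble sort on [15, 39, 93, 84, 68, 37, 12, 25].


Initial: [15, 39, 93, 84, 68, 37, 12, 25]
Pass 1: [15, 39, 84, 68, 37, 12, 25, 93] (5 swaps)
Pass 2: [15, 39, 68, 37, 12, 25, 84, 93] (4 swaps)
Pass 3: [15, 39, 37, 12, 25, 68, 84, 93] (3 swaps)

After 3 passes: [15, 39, 37, 12, 25, 68, 84, 93]


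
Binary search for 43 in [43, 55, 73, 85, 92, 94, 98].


Step 1: lo=0, hi=6, mid=3, val=85
Step 2: lo=0, hi=2, mid=1, val=55
Step 3: lo=0, hi=0, mid=0, val=43

Found at index 0


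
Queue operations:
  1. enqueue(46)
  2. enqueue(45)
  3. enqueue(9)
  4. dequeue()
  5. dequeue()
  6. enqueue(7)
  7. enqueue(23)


enqueue(46) -> [46]
enqueue(45) -> [46, 45]
enqueue(9) -> [46, 45, 9]
dequeue()->46, [45, 9]
dequeue()->45, [9]
enqueue(7) -> [9, 7]
enqueue(23) -> [9, 7, 23]

Final queue: [9, 7, 23]


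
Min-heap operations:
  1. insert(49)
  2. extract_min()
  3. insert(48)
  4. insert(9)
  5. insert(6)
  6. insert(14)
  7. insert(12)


insert(49) -> [49]
extract_min()->49, []
insert(48) -> [48]
insert(9) -> [9, 48]
insert(6) -> [6, 48, 9]
insert(14) -> [6, 14, 9, 48]
insert(12) -> [6, 12, 9, 48, 14]

Final heap: [6, 12, 9, 48, 14]


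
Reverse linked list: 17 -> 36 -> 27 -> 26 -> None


Step 1: curr=17, set curr.next=prev(None) | reversed so far: 17
Step 2: curr=36, set curr.next=prev(17) | reversed so far: 36 -> 17
Step 3: curr=27, set curr.next=prev(36) | reversed so far: 27 -> 36 -> 17
Step 4: curr=26, set curr.next=prev(27) | reversed so far: 26 -> 27 -> 36 -> 17

26 -> 27 -> 36 -> 17 -> None


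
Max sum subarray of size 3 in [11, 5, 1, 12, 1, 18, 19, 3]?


[0:3]: 17
[1:4]: 18
[2:5]: 14
[3:6]: 31
[4:7]: 38
[5:8]: 40

Max: 40 at [5:8]


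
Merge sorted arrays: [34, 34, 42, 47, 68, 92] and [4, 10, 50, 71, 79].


Take 4 from B
Take 10 from B
Take 34 from A
Take 34 from A
Take 42 from A
Take 47 from A
Take 50 from B
Take 68 from A
Take 71 from B
Take 79 from B

Merged: [4, 10, 34, 34, 42, 47, 50, 68, 71, 79, 92]


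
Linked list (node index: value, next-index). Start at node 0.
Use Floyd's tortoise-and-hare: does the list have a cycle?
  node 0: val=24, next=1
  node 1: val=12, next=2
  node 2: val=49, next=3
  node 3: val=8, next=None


Floyd's tortoise (slow, +1) and hare (fast, +2):
  init: slow=0, fast=0
  step 1: slow=1, fast=2
  step 2: fast 2->3->None, no cycle

Cycle: no


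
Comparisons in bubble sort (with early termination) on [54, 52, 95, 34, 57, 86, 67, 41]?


Algorithm: bubble sort (with early termination)
Input: [54, 52, 95, 34, 57, 86, 67, 41]
Sorted: [34, 41, 52, 54, 57, 67, 86, 95]

28


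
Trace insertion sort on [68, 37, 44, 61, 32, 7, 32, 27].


Initial: [68, 37, 44, 61, 32, 7, 32, 27]
Insert 37: [37, 68, 44, 61, 32, 7, 32, 27]
Insert 44: [37, 44, 68, 61, 32, 7, 32, 27]
Insert 61: [37, 44, 61, 68, 32, 7, 32, 27]
Insert 32: [32, 37, 44, 61, 68, 7, 32, 27]
Insert 7: [7, 32, 37, 44, 61, 68, 32, 27]
Insert 32: [7, 32, 32, 37, 44, 61, 68, 27]
Insert 27: [7, 27, 32, 32, 37, 44, 61, 68]

Sorted: [7, 27, 32, 32, 37, 44, 61, 68]


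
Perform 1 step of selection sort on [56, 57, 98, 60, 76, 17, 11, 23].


Initial: [56, 57, 98, 60, 76, 17, 11, 23]
Step 1: min=11 at 6
  Swap: [11, 57, 98, 60, 76, 17, 56, 23]

After 1 step: [11, 57, 98, 60, 76, 17, 56, 23]


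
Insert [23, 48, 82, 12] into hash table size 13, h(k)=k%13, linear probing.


Insert 23: h=10 -> slot 10
Insert 48: h=9 -> slot 9
Insert 82: h=4 -> slot 4
Insert 12: h=12 -> slot 12

Table: [None, None, None, None, 82, None, None, None, None, 48, 23, None, 12]


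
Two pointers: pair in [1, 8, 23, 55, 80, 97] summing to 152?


lo=0(1)+hi=5(97)=98
lo=1(8)+hi=5(97)=105
lo=2(23)+hi=5(97)=120
lo=3(55)+hi=5(97)=152

Yes: 55+97=152


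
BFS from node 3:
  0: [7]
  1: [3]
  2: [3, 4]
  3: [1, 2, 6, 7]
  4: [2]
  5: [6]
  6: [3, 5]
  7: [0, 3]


Visit 3, enqueue [1, 2, 6, 7]
Visit 1, enqueue []
Visit 2, enqueue [4]
Visit 6, enqueue [5]
Visit 7, enqueue [0]
Visit 4, enqueue []
Visit 5, enqueue []
Visit 0, enqueue []

BFS order: [3, 1, 2, 6, 7, 4, 5, 0]


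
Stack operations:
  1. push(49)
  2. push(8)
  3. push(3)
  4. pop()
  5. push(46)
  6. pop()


push(49) -> [49]
push(8) -> [49, 8]
push(3) -> [49, 8, 3]
pop()->3, [49, 8]
push(46) -> [49, 8, 46]
pop()->46, [49, 8]

Final stack: [49, 8]


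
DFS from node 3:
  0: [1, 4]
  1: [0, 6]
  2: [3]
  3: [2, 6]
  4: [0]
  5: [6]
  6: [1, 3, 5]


Visit 3, push [6, 2]
Visit 2, push []
Visit 6, push [5, 1]
Visit 1, push [0]
Visit 0, push [4]
Visit 4, push []
Visit 5, push []

DFS order: [3, 2, 6, 1, 0, 4, 5]


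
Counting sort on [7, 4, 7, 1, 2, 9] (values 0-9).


Input: [7, 4, 7, 1, 2, 9]
Counts: [0, 1, 1, 0, 1, 0, 0, 2, 0, 1]

Sorted: [1, 2, 4, 7, 7, 9]


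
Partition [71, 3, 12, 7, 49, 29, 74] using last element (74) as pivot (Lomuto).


Pivot: 74
  71 <= 74: advance i (no swap)
  3 <= 74: advance i (no swap)
  12 <= 74: advance i (no swap)
  7 <= 74: advance i (no swap)
  49 <= 74: advance i (no swap)
  29 <= 74: advance i (no swap)
Place pivot at 6: [71, 3, 12, 7, 49, 29, 74]

Partitioned: [71, 3, 12, 7, 49, 29, 74]


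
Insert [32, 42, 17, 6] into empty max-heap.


Insert 32: [32]
Insert 42: [42, 32]
Insert 17: [42, 32, 17]
Insert 6: [42, 32, 17, 6]

Final heap: [42, 32, 17, 6]


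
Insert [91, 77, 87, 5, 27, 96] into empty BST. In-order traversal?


Insert 91: root
Insert 77: L from 91
Insert 87: L from 91 -> R from 77
Insert 5: L from 91 -> L from 77
Insert 27: L from 91 -> L from 77 -> R from 5
Insert 96: R from 91

In-order: [5, 27, 77, 87, 91, 96]


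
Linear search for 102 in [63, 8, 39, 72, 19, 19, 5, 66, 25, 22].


i=0: 63!=102
i=1: 8!=102
i=2: 39!=102
i=3: 72!=102
i=4: 19!=102
i=5: 19!=102
i=6: 5!=102
i=7: 66!=102
i=8: 25!=102
i=9: 22!=102

Not found, 10 comps


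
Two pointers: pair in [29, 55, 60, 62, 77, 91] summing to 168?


lo=0(29)+hi=5(91)=120
lo=1(55)+hi=5(91)=146
lo=2(60)+hi=5(91)=151
lo=3(62)+hi=5(91)=153
lo=4(77)+hi=5(91)=168

Yes: 77+91=168


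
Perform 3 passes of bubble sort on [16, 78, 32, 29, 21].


Initial: [16, 78, 32, 29, 21]
Pass 1: [16, 32, 29, 21, 78] (3 swaps)
Pass 2: [16, 29, 21, 32, 78] (2 swaps)
Pass 3: [16, 21, 29, 32, 78] (1 swaps)

After 3 passes: [16, 21, 29, 32, 78]


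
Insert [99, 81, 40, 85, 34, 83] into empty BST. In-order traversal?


Insert 99: root
Insert 81: L from 99
Insert 40: L from 99 -> L from 81
Insert 85: L from 99 -> R from 81
Insert 34: L from 99 -> L from 81 -> L from 40
Insert 83: L from 99 -> R from 81 -> L from 85

In-order: [34, 40, 81, 83, 85, 99]


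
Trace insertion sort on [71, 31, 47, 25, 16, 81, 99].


Initial: [71, 31, 47, 25, 16, 81, 99]
Insert 31: [31, 71, 47, 25, 16, 81, 99]
Insert 47: [31, 47, 71, 25, 16, 81, 99]
Insert 25: [25, 31, 47, 71, 16, 81, 99]
Insert 16: [16, 25, 31, 47, 71, 81, 99]
Insert 81: [16, 25, 31, 47, 71, 81, 99]
Insert 99: [16, 25, 31, 47, 71, 81, 99]

Sorted: [16, 25, 31, 47, 71, 81, 99]


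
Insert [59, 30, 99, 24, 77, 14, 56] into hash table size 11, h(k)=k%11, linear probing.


Insert 59: h=4 -> slot 4
Insert 30: h=8 -> slot 8
Insert 99: h=0 -> slot 0
Insert 24: h=2 -> slot 2
Insert 77: h=0, 1 probes -> slot 1
Insert 14: h=3 -> slot 3
Insert 56: h=1, 4 probes -> slot 5

Table: [99, 77, 24, 14, 59, 56, None, None, 30, None, None]


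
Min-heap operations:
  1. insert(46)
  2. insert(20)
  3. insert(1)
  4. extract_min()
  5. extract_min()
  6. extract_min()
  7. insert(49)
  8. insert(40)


insert(46) -> [46]
insert(20) -> [20, 46]
insert(1) -> [1, 46, 20]
extract_min()->1, [20, 46]
extract_min()->20, [46]
extract_min()->46, []
insert(49) -> [49]
insert(40) -> [40, 49]

Final heap: [40, 49]


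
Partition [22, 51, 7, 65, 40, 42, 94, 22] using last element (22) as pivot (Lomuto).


Pivot: 22
  22 <= 22: advance i (no swap)
  7 <= 22: swap -> [22, 7, 51, 65, 40, 42, 94, 22]
Place pivot at 2: [22, 7, 22, 65, 40, 42, 94, 51]

Partitioned: [22, 7, 22, 65, 40, 42, 94, 51]


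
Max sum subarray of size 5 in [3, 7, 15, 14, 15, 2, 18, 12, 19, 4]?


[0:5]: 54
[1:6]: 53
[2:7]: 64
[3:8]: 61
[4:9]: 66
[5:10]: 55

Max: 66 at [4:9]


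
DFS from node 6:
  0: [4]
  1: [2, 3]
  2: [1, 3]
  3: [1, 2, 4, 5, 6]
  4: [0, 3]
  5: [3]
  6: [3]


Visit 6, push [3]
Visit 3, push [5, 4, 2, 1]
Visit 1, push [2]
Visit 2, push []
Visit 4, push [0]
Visit 0, push []
Visit 5, push []

DFS order: [6, 3, 1, 2, 4, 0, 5]


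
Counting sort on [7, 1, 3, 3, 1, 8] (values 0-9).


Input: [7, 1, 3, 3, 1, 8]
Counts: [0, 2, 0, 2, 0, 0, 0, 1, 1, 0]

Sorted: [1, 1, 3, 3, 7, 8]


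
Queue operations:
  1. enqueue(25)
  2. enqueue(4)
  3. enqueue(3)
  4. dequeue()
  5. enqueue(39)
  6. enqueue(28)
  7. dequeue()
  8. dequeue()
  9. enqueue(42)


enqueue(25) -> [25]
enqueue(4) -> [25, 4]
enqueue(3) -> [25, 4, 3]
dequeue()->25, [4, 3]
enqueue(39) -> [4, 3, 39]
enqueue(28) -> [4, 3, 39, 28]
dequeue()->4, [3, 39, 28]
dequeue()->3, [39, 28]
enqueue(42) -> [39, 28, 42]

Final queue: [39, 28, 42]


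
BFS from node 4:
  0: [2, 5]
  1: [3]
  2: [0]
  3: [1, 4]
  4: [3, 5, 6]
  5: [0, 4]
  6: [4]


Visit 4, enqueue [3, 5, 6]
Visit 3, enqueue [1]
Visit 5, enqueue [0]
Visit 6, enqueue []
Visit 1, enqueue []
Visit 0, enqueue [2]
Visit 2, enqueue []

BFS order: [4, 3, 5, 6, 1, 0, 2]


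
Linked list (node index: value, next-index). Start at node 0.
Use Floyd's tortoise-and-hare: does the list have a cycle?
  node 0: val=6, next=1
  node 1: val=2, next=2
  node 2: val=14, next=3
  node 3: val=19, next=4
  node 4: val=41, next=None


Floyd's tortoise (slow, +1) and hare (fast, +2):
  init: slow=0, fast=0
  step 1: slow=1, fast=2
  step 2: slow=2, fast=4
  step 3: fast -> None, no cycle

Cycle: no


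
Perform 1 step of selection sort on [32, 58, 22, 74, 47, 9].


Initial: [32, 58, 22, 74, 47, 9]
Step 1: min=9 at 5
  Swap: [9, 58, 22, 74, 47, 32]

After 1 step: [9, 58, 22, 74, 47, 32]


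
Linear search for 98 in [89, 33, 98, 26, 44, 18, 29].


i=0: 89!=98
i=1: 33!=98
i=2: 98==98 found!

Found at 2, 3 comps


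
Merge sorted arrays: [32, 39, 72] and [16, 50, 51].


Take 16 from B
Take 32 from A
Take 39 from A
Take 50 from B
Take 51 from B

Merged: [16, 32, 39, 50, 51, 72]


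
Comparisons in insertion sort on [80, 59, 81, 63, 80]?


Algorithm: insertion sort
Input: [80, 59, 81, 63, 80]
Sorted: [59, 63, 80, 80, 81]

7


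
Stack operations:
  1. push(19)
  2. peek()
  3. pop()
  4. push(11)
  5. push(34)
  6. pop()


push(19) -> [19]
peek()->19
pop()->19, []
push(11) -> [11]
push(34) -> [11, 34]
pop()->34, [11]

Final stack: [11]


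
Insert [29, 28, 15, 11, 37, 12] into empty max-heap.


Insert 29: [29]
Insert 28: [29, 28]
Insert 15: [29, 28, 15]
Insert 11: [29, 28, 15, 11]
Insert 37: [37, 29, 15, 11, 28]
Insert 12: [37, 29, 15, 11, 28, 12]

Final heap: [37, 29, 15, 11, 28, 12]


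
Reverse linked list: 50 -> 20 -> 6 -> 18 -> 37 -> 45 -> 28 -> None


Step 1: curr=50, set curr.next=prev(None) | reversed so far: 50
Step 2: curr=20, set curr.next=prev(50) | reversed so far: 20 -> 50
Step 3: curr=6, set curr.next=prev(20) | reversed so far: 6 -> 20 -> 50
Step 4: curr=18, set curr.next=prev(6) | reversed so far: 18 -> 6 -> 20 -> 50
Step 5: curr=37, set curr.next=prev(18) | reversed so far: 37 -> 18 -> 6 -> 20 -> 50
Step 6: curr=45, set curr.next=prev(37) | reversed so far: 45 -> 37 -> 18 -> 6 -> 20 -> 50
Step 7: curr=28, set curr.next=prev(45) | reversed so far: 28 -> 45 -> 37 -> 18 -> 6 -> 20 -> 50

28 -> 45 -> 37 -> 18 -> 6 -> 20 -> 50 -> None


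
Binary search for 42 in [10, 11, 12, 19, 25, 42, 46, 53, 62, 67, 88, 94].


Step 1: lo=0, hi=11, mid=5, val=42

Found at index 5


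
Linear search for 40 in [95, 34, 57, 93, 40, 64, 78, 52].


i=0: 95!=40
i=1: 34!=40
i=2: 57!=40
i=3: 93!=40
i=4: 40==40 found!

Found at 4, 5 comps


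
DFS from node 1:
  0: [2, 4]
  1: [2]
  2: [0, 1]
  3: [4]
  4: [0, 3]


Visit 1, push [2]
Visit 2, push [0]
Visit 0, push [4]
Visit 4, push [3]
Visit 3, push []

DFS order: [1, 2, 0, 4, 3]


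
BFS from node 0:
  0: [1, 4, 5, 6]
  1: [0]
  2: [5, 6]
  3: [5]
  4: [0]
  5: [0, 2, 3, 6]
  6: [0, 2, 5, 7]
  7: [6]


Visit 0, enqueue [1, 4, 5, 6]
Visit 1, enqueue []
Visit 4, enqueue []
Visit 5, enqueue [2, 3]
Visit 6, enqueue [7]
Visit 2, enqueue []
Visit 3, enqueue []
Visit 7, enqueue []

BFS order: [0, 1, 4, 5, 6, 2, 3, 7]


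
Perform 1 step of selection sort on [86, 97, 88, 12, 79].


Initial: [86, 97, 88, 12, 79]
Step 1: min=12 at 3
  Swap: [12, 97, 88, 86, 79]

After 1 step: [12, 97, 88, 86, 79]
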